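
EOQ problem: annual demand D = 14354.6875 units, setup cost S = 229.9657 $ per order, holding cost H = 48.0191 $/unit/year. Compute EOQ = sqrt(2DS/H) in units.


2*D*S = 2 * 14354.6875 * 229.9657 = 6602171.5184
2*D*S/H = 137490.5302
EOQ = sqrt(137490.5302) = 370.7972

370.7972 units


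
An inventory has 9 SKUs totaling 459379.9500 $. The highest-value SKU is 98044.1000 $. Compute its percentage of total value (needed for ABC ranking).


Top item = 98044.1000
Total = 459379.9500
Percentage = 98044.1000 / 459379.9500 * 100 = 21.3427

21.3427%


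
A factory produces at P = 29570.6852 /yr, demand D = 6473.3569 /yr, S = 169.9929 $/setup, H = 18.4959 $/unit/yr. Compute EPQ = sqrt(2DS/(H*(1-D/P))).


1 - D/P = 1 - 0.2189 = 0.7811
H*(1-D/P) = 14.4469
2DS = 2200849.4243
EPQ = sqrt(152340.1933) = 390.3078

390.3078 units


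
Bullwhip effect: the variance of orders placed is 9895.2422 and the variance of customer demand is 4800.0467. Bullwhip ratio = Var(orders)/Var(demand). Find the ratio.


BW = 9895.2422 / 4800.0467 = 2.0615

2.0615


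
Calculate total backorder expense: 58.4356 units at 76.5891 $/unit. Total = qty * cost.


Total = 58.4356 * 76.5891 = 4475.5300

4475.5300 $


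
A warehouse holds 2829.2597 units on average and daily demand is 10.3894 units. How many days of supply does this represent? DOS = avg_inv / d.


DOS = 2829.2597 / 10.3894 = 272.3218

272.3218 days


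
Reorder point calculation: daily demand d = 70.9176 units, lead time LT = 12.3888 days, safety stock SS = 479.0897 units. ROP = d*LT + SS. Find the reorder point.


d*LT = 70.9176 * 12.3888 = 878.5840
ROP = 878.5840 + 479.0897 = 1357.6737

1357.6737 units


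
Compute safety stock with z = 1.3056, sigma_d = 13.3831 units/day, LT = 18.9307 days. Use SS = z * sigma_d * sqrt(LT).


sqrt(LT) = sqrt(18.9307) = 4.3509
SS = 1.3056 * 13.3831 * 4.3509 = 76.0239

76.0239 units


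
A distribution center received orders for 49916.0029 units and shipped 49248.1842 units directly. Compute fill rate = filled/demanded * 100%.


FR = 49248.1842 / 49916.0029 * 100 = 98.6621

98.6621%


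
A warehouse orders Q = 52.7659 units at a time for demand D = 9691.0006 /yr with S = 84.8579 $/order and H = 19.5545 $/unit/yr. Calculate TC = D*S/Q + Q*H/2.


Ordering cost = D*S/Q = 15585.0267
Holding cost = Q*H/2 = 515.9054
TC = 15585.0267 + 515.9054 = 16100.9321

16100.9321 $/yr


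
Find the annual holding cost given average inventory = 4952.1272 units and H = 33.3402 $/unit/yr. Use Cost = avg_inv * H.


Cost = 4952.1272 * 33.3402 = 165104.9113

165104.9113 $/yr


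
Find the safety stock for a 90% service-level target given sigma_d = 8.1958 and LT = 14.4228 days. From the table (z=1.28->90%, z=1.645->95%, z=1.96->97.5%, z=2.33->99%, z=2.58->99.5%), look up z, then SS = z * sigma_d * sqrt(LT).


From the table, SL = 90% corresponds to z = 1.28
sqrt(LT) = sqrt(14.4228) = 3.7977
SS = 1.28 * 8.1958 * 3.7977 = 39.8406

39.8406 units


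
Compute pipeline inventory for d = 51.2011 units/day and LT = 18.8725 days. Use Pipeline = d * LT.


Pipeline = 51.2011 * 18.8725 = 966.2928

966.2928 units


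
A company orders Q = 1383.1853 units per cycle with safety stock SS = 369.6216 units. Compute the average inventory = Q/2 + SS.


Q/2 = 691.5927
Avg = 691.5927 + 369.6216 = 1061.2142

1061.2142 units


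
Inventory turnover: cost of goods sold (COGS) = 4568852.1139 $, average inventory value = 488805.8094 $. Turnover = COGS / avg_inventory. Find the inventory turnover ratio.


Turnover = 4568852.1139 / 488805.8094 = 9.3470

9.3470


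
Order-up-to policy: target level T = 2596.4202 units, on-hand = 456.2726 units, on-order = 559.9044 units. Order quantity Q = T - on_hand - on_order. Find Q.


Inventory position = OH + OO = 456.2726 + 559.9044 = 1016.1770
Q = 2596.4202 - 1016.1770 = 1580.2432

1580.2432 units


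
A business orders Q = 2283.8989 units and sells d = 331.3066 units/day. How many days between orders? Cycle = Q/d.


Cycle = 2283.8989 / 331.3066 = 6.8936

6.8936 days


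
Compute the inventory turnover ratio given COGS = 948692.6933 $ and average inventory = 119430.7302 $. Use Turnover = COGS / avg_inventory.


Turnover = 948692.6933 / 119430.7302 = 7.9435

7.9435


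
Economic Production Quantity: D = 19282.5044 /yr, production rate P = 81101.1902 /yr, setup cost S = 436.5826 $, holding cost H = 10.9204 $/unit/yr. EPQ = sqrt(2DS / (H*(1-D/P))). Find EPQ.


1 - D/P = 1 - 0.2378 = 0.7622
H*(1-D/P) = 8.3240
2DS = 16836811.8109
EPQ = sqrt(2022687.4087) = 1422.2122

1422.2122 units


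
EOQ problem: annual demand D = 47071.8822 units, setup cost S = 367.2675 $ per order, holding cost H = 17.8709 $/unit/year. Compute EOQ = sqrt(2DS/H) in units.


2*D*S = 2 * 47071.8822 * 367.2675 = 34575944.9918
2*D*S/H = 1934762.3786
EOQ = sqrt(1934762.3786) = 1390.9574

1390.9574 units


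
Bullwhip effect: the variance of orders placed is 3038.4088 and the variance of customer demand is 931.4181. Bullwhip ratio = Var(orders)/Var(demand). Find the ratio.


BW = 3038.4088 / 931.4181 = 3.2621

3.2621


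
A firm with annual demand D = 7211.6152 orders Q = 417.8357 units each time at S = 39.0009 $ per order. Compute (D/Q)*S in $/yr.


Number of orders = D/Q = 17.2595
Cost = 17.2595 * 39.0009 = 673.1342

673.1342 $/yr


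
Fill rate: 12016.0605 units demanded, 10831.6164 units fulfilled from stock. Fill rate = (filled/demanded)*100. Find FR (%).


FR = 10831.6164 / 12016.0605 * 100 = 90.1428

90.1428%


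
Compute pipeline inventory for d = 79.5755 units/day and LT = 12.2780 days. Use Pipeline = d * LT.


Pipeline = 79.5755 * 12.2780 = 977.0280

977.0280 units


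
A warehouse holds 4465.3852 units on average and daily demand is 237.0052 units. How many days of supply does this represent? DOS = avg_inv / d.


DOS = 4465.3852 / 237.0052 = 18.8409

18.8409 days


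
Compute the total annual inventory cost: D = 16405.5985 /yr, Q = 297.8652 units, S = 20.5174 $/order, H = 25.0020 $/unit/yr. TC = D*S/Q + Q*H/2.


Ordering cost = D*S/Q = 1130.0421
Holding cost = Q*H/2 = 3723.6129
TC = 1130.0421 + 3723.6129 = 4853.6550

4853.6550 $/yr


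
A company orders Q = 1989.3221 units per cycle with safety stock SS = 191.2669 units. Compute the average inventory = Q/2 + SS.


Q/2 = 994.6611
Avg = 994.6611 + 191.2669 = 1185.9280

1185.9280 units


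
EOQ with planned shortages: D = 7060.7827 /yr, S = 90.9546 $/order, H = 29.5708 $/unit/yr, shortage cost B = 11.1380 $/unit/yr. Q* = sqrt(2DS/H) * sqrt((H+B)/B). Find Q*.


sqrt(2DS/H) = 208.4118
sqrt((H+B)/B) = 1.9118
Q* = 208.4118 * 1.9118 = 398.4398

398.4398 units


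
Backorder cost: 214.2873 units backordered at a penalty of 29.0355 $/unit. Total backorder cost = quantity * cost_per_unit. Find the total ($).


Total = 214.2873 * 29.0355 = 6221.9389

6221.9389 $


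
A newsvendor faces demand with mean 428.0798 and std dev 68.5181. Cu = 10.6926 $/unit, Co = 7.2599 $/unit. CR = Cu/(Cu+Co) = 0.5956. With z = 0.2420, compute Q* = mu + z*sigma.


CR = Cu/(Cu+Co) = 10.6926/(10.6926+7.2599) = 0.5956
z = 0.2420
Q* = 428.0798 + 0.2420 * 68.5181 = 444.6612

444.6612 units


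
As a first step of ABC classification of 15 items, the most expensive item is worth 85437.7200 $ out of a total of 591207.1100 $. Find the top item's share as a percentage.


Top item = 85437.7200
Total = 591207.1100
Percentage = 85437.7200 / 591207.1100 * 100 = 14.4514

14.4514%


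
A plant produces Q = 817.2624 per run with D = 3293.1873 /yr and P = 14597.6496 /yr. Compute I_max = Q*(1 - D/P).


D/P = 0.2256
1 - D/P = 0.7744
I_max = 817.2624 * 0.7744 = 632.8904

632.8904 units


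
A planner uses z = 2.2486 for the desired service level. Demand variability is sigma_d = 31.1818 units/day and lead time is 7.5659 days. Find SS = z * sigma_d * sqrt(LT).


sqrt(LT) = sqrt(7.5659) = 2.7506
SS = 2.2486 * 31.1818 * 2.7506 = 192.8607

192.8607 units


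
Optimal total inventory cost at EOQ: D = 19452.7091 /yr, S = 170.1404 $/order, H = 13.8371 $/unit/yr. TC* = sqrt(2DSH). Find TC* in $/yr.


2*D*S*H = 91593070.2478
TC* = sqrt(91593070.2478) = 9570.4269

9570.4269 $/yr


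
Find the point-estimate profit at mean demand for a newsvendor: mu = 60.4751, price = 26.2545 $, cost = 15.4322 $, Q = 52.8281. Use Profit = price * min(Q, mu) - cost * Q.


Sales at mu = min(52.8281, 60.4751) = 52.8281
Revenue = 26.2545 * 52.8281 = 1386.9754
Total cost = 15.4322 * 52.8281 = 815.2538
Profit = 1386.9754 - 815.2538 = 571.7215

571.7215 $


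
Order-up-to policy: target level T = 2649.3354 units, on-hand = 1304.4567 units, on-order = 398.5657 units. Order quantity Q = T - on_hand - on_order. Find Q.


Inventory position = OH + OO = 1304.4567 + 398.5657 = 1703.0224
Q = 2649.3354 - 1703.0224 = 946.3130

946.3130 units


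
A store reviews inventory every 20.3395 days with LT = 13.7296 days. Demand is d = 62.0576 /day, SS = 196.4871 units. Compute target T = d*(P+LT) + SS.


P + LT = 34.0691
d*(P+LT) = 62.0576 * 34.0691 = 2114.2466
T = 2114.2466 + 196.4871 = 2310.7337

2310.7337 units


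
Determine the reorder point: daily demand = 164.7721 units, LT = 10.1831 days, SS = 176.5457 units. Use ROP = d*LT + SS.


d*LT = 164.7721 * 10.1831 = 1677.8908
ROP = 1677.8908 + 176.5457 = 1854.4365

1854.4365 units


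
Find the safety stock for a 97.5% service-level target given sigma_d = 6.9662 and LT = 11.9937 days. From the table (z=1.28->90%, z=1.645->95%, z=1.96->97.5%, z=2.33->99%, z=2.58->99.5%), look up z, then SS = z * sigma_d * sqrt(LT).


From the table, SL = 97.5% corresponds to z = 1.96
sqrt(LT) = sqrt(11.9937) = 3.4632
SS = 1.96 * 6.9662 * 3.4632 = 47.2856

47.2856 units


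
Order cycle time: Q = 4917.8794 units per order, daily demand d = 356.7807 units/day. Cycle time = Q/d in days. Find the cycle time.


Cycle = 4917.8794 / 356.7807 = 13.7840

13.7840 days


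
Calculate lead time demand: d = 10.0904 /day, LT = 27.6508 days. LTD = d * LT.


LTD = 10.0904 * 27.6508 = 279.0076

279.0076 units


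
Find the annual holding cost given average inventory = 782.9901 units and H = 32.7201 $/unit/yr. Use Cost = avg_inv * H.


Cost = 782.9901 * 32.7201 = 25619.5144

25619.5144 $/yr


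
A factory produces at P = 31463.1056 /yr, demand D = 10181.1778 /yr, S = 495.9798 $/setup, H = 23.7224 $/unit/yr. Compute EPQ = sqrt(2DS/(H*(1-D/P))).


1 - D/P = 1 - 0.3236 = 0.6764
H*(1-D/P) = 16.0460
2DS = 10099317.0580
EPQ = sqrt(629396.0377) = 793.3448

793.3448 units


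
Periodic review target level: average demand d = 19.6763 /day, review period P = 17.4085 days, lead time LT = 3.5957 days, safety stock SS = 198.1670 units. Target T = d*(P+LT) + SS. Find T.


P + LT = 21.0042
d*(P+LT) = 19.6763 * 21.0042 = 413.2849
T = 413.2849 + 198.1670 = 611.4519

611.4519 units


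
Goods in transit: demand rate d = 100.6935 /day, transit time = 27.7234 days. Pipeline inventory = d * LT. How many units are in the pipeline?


Pipeline = 100.6935 * 27.7234 = 2791.5662

2791.5662 units


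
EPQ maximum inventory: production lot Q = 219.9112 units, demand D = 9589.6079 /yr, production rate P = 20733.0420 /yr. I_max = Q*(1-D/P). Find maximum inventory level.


D/P = 0.4625
1 - D/P = 0.5375
I_max = 219.9112 * 0.5375 = 118.1962

118.1962 units


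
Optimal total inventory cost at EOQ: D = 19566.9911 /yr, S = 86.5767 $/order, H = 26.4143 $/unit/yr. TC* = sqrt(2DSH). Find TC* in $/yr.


2*D*S*H = 89494053.0716
TC* = sqrt(89494053.0716) = 9460.1297

9460.1297 $/yr


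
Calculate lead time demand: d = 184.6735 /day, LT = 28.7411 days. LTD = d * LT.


LTD = 184.6735 * 28.7411 = 5307.7195

5307.7195 units


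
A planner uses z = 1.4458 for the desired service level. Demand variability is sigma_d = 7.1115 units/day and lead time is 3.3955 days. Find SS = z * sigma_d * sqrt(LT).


sqrt(LT) = sqrt(3.3955) = 1.8427
SS = 1.4458 * 7.1115 * 1.8427 = 18.9462

18.9462 units


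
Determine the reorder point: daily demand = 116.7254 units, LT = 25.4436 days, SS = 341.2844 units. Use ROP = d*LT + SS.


d*LT = 116.7254 * 25.4436 = 2969.9144
ROP = 2969.9144 + 341.2844 = 3311.1988

3311.1988 units


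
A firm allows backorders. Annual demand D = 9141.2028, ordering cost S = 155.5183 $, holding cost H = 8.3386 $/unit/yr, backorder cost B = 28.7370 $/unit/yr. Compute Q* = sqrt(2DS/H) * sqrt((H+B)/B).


sqrt(2DS/H) = 583.9301
sqrt((H+B)/B) = 1.1359
Q* = 583.9301 * 1.1359 = 663.2606

663.2606 units


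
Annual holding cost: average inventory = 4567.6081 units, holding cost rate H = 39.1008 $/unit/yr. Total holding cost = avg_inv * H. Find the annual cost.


Cost = 4567.6081 * 39.1008 = 178597.1308

178597.1308 $/yr


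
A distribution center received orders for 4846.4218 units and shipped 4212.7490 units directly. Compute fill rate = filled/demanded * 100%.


FR = 4212.7490 / 4846.4218 * 100 = 86.9249

86.9249%


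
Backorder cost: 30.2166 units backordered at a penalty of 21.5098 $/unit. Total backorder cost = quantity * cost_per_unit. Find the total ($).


Total = 30.2166 * 21.5098 = 649.9530

649.9530 $


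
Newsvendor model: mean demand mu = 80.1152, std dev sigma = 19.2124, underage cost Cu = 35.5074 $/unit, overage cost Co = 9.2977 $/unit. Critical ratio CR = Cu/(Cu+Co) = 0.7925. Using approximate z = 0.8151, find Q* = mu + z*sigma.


CR = Cu/(Cu+Co) = 35.5074/(35.5074+9.2977) = 0.7925
z = 0.8151
Q* = 80.1152 + 0.8151 * 19.2124 = 95.7752

95.7752 units


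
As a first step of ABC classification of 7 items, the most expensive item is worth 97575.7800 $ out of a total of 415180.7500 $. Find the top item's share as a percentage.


Top item = 97575.7800
Total = 415180.7500
Percentage = 97575.7800 / 415180.7500 * 100 = 23.5020

23.5020%


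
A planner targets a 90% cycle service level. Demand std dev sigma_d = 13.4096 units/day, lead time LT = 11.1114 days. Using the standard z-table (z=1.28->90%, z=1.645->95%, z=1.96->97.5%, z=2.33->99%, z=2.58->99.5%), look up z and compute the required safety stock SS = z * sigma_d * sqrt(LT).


From the table, SL = 90% corresponds to z = 1.28
sqrt(LT) = sqrt(11.1114) = 3.3334
SS = 1.28 * 13.4096 * 3.3334 = 57.2150

57.2150 units


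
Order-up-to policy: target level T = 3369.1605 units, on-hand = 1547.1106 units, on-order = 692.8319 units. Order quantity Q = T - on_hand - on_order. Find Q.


Inventory position = OH + OO = 1547.1106 + 692.8319 = 2239.9425
Q = 3369.1605 - 2239.9425 = 1129.2180

1129.2180 units


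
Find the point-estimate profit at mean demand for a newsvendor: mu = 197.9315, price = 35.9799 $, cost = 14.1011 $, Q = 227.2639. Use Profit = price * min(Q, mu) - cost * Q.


Sales at mu = min(227.2639, 197.9315) = 197.9315
Revenue = 35.9799 * 197.9315 = 7121.5556
Total cost = 14.1011 * 227.2639 = 3204.6710
Profit = 7121.5556 - 3204.6710 = 3916.8846

3916.8846 $


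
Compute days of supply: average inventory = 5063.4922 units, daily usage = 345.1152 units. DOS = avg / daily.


DOS = 5063.4922 / 345.1152 = 14.6719

14.6719 days


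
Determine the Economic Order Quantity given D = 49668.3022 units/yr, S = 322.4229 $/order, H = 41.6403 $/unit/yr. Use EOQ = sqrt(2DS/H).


2*D*S = 2 * 49668.3022 * 322.4229 = 32028396.0668
2*D*S/H = 769168.2353
EOQ = sqrt(769168.2353) = 877.0224

877.0224 units


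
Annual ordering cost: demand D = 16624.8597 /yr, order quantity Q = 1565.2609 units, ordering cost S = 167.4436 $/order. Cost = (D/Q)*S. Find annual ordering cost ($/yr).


Number of orders = D/Q = 10.6211
Cost = 10.6211 * 167.4436 = 1778.4424

1778.4424 $/yr


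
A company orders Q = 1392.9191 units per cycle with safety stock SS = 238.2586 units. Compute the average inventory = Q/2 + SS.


Q/2 = 696.4596
Avg = 696.4596 + 238.2586 = 934.7182

934.7182 units


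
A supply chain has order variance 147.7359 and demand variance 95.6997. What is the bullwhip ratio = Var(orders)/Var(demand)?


BW = 147.7359 / 95.6997 = 1.5437

1.5437


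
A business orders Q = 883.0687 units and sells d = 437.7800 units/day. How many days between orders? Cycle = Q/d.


Cycle = 883.0687 / 437.7800 = 2.0172

2.0172 days


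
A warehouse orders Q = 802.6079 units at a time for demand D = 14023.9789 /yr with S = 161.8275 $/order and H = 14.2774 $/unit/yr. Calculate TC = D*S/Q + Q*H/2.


Ordering cost = D*S/Q = 2827.6141
Holding cost = Q*H/2 = 5729.5770
TC = 2827.6141 + 5729.5770 = 8557.1912

8557.1912 $/yr


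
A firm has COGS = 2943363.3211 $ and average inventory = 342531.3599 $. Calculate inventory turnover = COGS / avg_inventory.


Turnover = 2943363.3211 / 342531.3599 = 8.5930

8.5930


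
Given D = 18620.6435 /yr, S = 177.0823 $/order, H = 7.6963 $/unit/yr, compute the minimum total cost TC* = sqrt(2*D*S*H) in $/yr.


2*D*S*H = 50755349.5691
TC* = sqrt(50755349.5691) = 7124.2789

7124.2789 $/yr


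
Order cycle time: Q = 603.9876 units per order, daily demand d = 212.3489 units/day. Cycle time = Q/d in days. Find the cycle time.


Cycle = 603.9876 / 212.3489 = 2.8443

2.8443 days


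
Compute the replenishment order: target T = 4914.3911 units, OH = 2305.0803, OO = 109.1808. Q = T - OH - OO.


Inventory position = OH + OO = 2305.0803 + 109.1808 = 2414.2611
Q = 4914.3911 - 2414.2611 = 2500.1300

2500.1300 units


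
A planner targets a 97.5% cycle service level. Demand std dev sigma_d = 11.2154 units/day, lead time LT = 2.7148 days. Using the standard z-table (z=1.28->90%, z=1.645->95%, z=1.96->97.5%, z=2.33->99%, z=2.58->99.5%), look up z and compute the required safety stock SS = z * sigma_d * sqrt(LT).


From the table, SL = 97.5% corresponds to z = 1.96
sqrt(LT) = sqrt(2.7148) = 1.6477
SS = 1.96 * 11.2154 * 1.6477 = 36.2193

36.2193 units


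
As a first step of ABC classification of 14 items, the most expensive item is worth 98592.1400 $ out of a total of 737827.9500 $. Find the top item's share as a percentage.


Top item = 98592.1400
Total = 737827.9500
Percentage = 98592.1400 / 737827.9500 * 100 = 13.3625

13.3625%


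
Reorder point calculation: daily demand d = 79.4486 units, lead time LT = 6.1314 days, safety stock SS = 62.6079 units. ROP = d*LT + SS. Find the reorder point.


d*LT = 79.4486 * 6.1314 = 487.1311
ROP = 487.1311 + 62.6079 = 549.7390

549.7390 units


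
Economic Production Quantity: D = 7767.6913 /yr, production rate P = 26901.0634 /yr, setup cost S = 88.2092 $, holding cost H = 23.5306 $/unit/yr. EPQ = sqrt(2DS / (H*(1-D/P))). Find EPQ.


1 - D/P = 1 - 0.2888 = 0.7112
H*(1-D/P) = 16.7361
2DS = 1370363.6708
EPQ = sqrt(81880.5528) = 286.1478

286.1478 units


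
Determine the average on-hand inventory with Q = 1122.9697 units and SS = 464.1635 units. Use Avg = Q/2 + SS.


Q/2 = 561.4849
Avg = 561.4849 + 464.1635 = 1025.6483

1025.6483 units


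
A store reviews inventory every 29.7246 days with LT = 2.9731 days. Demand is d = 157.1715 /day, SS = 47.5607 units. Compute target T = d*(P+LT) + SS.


P + LT = 32.6977
d*(P+LT) = 157.1715 * 32.6977 = 5139.1466
T = 5139.1466 + 47.5607 = 5186.7073

5186.7073 units


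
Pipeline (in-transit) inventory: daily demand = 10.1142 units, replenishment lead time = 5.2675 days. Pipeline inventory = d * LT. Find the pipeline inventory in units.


Pipeline = 10.1142 * 5.2675 = 53.2765

53.2765 units


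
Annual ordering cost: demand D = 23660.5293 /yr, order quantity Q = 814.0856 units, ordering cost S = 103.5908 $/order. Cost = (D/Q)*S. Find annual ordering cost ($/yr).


Number of orders = D/Q = 29.0639
Cost = 29.0639 * 103.5908 = 3010.7561

3010.7561 $/yr


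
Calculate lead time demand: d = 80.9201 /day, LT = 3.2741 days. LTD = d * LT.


LTD = 80.9201 * 3.2741 = 264.9405

264.9405 units


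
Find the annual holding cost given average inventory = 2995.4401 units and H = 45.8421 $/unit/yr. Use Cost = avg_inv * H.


Cost = 2995.4401 * 45.8421 = 137317.2646

137317.2646 $/yr


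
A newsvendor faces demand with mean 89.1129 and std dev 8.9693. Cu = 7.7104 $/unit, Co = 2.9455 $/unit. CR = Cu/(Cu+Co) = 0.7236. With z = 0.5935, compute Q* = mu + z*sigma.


CR = Cu/(Cu+Co) = 7.7104/(7.7104+2.9455) = 0.7236
z = 0.5935
Q* = 89.1129 + 0.5935 * 8.9693 = 94.4362

94.4362 units


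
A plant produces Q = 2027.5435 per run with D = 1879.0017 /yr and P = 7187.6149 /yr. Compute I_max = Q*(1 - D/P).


D/P = 0.2614
1 - D/P = 0.7386
I_max = 2027.5435 * 0.7386 = 1497.4987

1497.4987 units


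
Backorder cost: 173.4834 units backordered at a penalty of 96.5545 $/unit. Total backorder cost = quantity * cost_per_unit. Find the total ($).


Total = 173.4834 * 96.5545 = 16750.6029

16750.6029 $


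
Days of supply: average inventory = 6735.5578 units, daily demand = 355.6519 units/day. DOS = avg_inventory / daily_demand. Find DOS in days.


DOS = 6735.5578 / 355.6519 = 18.9386

18.9386 days


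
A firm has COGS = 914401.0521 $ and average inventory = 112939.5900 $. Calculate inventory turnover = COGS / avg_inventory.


Turnover = 914401.0521 / 112939.5900 = 8.0964

8.0964


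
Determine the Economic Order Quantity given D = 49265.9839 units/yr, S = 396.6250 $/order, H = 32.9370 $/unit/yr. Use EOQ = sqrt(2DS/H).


2*D*S = 2 * 49265.9839 * 396.6250 = 39080241.7287
2*D*S/H = 1186514.9142
EOQ = sqrt(1186514.9142) = 1089.2727

1089.2727 units


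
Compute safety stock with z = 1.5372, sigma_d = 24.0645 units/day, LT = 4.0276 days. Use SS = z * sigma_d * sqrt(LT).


sqrt(LT) = sqrt(4.0276) = 2.0069
SS = 1.5372 * 24.0645 * 2.0069 = 74.2387

74.2387 units


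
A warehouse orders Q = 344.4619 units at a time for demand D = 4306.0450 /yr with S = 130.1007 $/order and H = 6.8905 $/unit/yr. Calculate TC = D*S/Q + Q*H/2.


Ordering cost = D*S/Q = 1626.3612
Holding cost = Q*H/2 = 1186.7574
TC = 1626.3612 + 1186.7574 = 2813.1186

2813.1186 $/yr


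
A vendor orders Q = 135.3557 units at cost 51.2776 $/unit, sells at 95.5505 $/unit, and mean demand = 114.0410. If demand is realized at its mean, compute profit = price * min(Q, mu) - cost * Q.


Sales at mu = min(135.3557, 114.0410) = 114.0410
Revenue = 95.5505 * 114.0410 = 10896.6746
Total cost = 51.2776 * 135.3557 = 6940.7154
Profit = 10896.6746 - 6940.7154 = 3955.9591

3955.9591 $


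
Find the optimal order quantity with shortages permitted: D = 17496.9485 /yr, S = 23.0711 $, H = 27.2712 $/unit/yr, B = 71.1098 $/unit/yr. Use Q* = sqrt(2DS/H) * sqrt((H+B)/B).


sqrt(2DS/H) = 172.0593
sqrt((H+B)/B) = 1.1762
Q* = 172.0593 * 1.1762 = 202.3807

202.3807 units


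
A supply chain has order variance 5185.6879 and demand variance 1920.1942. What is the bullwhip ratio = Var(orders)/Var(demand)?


BW = 5185.6879 / 1920.1942 = 2.7006

2.7006


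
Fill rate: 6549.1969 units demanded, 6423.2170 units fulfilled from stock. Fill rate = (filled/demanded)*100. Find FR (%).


FR = 6423.2170 / 6549.1969 * 100 = 98.0764

98.0764%


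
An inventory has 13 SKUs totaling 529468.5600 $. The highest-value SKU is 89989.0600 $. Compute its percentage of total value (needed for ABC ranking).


Top item = 89989.0600
Total = 529468.5600
Percentage = 89989.0600 / 529468.5600 * 100 = 16.9961

16.9961%


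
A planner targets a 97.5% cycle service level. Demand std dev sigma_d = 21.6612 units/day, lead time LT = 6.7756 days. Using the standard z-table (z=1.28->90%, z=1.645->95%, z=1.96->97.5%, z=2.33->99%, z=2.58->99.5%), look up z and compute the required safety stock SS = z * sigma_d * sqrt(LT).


From the table, SL = 97.5% corresponds to z = 1.96
sqrt(LT) = sqrt(6.7756) = 2.6030
SS = 1.96 * 21.6612 * 2.6030 = 110.5128

110.5128 units


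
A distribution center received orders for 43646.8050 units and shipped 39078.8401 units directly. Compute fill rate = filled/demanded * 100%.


FR = 39078.8401 / 43646.8050 * 100 = 89.5343

89.5343%


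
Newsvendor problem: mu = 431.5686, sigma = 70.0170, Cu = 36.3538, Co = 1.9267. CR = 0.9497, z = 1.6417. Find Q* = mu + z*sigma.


CR = Cu/(Cu+Co) = 36.3538/(36.3538+1.9267) = 0.9497
z = 1.6417
Q* = 431.5686 + 1.6417 * 70.0170 = 546.5155

546.5155 units


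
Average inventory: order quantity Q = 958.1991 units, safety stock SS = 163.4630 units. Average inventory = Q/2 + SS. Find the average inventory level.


Q/2 = 479.0996
Avg = 479.0996 + 163.4630 = 642.5625

642.5625 units


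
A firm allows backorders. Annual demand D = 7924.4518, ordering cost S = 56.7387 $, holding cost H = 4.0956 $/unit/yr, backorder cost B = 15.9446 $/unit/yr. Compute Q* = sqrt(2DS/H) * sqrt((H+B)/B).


sqrt(2DS/H) = 468.5765
sqrt((H+B)/B) = 1.1211
Q* = 468.5765 * 1.1211 = 525.3210

525.3210 units


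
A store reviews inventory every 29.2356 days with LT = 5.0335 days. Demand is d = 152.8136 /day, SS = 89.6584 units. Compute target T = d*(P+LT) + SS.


P + LT = 34.2691
d*(P+LT) = 152.8136 * 34.2691 = 5236.7845
T = 5236.7845 + 89.6584 = 5326.4429

5326.4429 units


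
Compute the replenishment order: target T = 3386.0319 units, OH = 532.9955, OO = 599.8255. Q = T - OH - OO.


Inventory position = OH + OO = 532.9955 + 599.8255 = 1132.8210
Q = 3386.0319 - 1132.8210 = 2253.2109

2253.2109 units


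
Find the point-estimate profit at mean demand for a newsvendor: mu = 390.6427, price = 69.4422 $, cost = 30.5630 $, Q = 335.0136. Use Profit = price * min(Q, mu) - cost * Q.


Sales at mu = min(335.0136, 390.6427) = 335.0136
Revenue = 69.4422 * 335.0136 = 23264.0814
Total cost = 30.5630 * 335.0136 = 10239.0207
Profit = 23264.0814 - 10239.0207 = 13025.0608

13025.0608 $


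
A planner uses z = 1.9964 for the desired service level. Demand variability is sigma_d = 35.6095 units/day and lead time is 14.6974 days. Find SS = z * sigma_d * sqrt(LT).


sqrt(LT) = sqrt(14.6974) = 3.8337
SS = 1.9964 * 35.6095 * 3.8337 = 272.5422

272.5422 units


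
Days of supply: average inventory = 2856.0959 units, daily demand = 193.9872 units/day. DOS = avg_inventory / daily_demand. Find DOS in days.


DOS = 2856.0959 / 193.9872 = 14.7231

14.7231 days


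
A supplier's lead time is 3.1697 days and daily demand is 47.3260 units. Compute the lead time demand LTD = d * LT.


LTD = 47.3260 * 3.1697 = 150.0092

150.0092 units


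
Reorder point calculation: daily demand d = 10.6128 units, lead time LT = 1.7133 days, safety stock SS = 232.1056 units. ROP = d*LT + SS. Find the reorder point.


d*LT = 10.6128 * 1.7133 = 18.1829
ROP = 18.1829 + 232.1056 = 250.2885

250.2885 units


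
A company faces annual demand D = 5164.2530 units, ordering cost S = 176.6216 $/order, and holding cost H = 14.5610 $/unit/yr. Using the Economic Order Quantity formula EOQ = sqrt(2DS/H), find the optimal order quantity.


2*D*S = 2 * 5164.2530 * 176.6216 = 1824237.2553
2*D*S/H = 125282.4157
EOQ = sqrt(125282.4157) = 353.9526

353.9526 units


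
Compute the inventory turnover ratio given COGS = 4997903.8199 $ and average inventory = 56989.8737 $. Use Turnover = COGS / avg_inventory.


Turnover = 4997903.8199 / 56989.8737 = 87.6981

87.6981


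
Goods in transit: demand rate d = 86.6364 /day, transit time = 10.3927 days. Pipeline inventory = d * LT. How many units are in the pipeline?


Pipeline = 86.6364 * 10.3927 = 900.3861

900.3861 units


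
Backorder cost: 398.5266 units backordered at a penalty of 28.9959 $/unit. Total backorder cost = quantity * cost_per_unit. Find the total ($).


Total = 398.5266 * 28.9959 = 11555.6374

11555.6374 $


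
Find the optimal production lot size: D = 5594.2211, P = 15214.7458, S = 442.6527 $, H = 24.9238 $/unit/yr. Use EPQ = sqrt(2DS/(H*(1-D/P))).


1 - D/P = 1 - 0.3677 = 0.6323
H*(1-D/P) = 15.7597
2DS = 4952594.1486
EPQ = sqrt(314256.6123) = 560.5860

560.5860 units


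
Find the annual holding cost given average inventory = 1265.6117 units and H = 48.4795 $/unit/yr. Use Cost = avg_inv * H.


Cost = 1265.6117 * 48.4795 = 61356.2224

61356.2224 $/yr


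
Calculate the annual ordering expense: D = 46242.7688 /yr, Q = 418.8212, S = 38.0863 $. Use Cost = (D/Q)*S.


Number of orders = D/Q = 110.4117
Cost = 110.4117 * 38.0863 = 4205.1739

4205.1739 $/yr


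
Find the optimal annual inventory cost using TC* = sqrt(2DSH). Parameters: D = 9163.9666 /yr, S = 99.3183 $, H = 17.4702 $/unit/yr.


2*D*S*H = 31800990.5237
TC* = sqrt(31800990.5237) = 5639.2367

5639.2367 $/yr


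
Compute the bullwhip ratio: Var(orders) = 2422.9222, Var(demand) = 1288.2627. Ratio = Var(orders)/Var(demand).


BW = 2422.9222 / 1288.2627 = 1.8808

1.8808


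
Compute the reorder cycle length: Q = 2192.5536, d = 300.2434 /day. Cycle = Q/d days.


Cycle = 2192.5536 / 300.2434 = 7.3026

7.3026 days


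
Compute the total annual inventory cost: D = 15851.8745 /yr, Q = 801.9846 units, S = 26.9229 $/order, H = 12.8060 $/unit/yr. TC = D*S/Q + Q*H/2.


Ordering cost = D*S/Q = 532.1529
Holding cost = Q*H/2 = 5135.1074
TC = 532.1529 + 5135.1074 = 5667.2603

5667.2603 $/yr


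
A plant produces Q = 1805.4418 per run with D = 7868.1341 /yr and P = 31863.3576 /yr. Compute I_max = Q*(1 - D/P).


D/P = 0.2469
1 - D/P = 0.7531
I_max = 1805.4418 * 0.7531 = 1359.6175

1359.6175 units


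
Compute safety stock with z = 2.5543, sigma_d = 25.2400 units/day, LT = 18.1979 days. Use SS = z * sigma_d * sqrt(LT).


sqrt(LT) = sqrt(18.1979) = 4.2659
SS = 2.5543 * 25.2400 * 4.2659 = 275.0248

275.0248 units


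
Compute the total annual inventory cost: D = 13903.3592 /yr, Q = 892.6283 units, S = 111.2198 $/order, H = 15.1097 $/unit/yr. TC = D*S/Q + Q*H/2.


Ordering cost = D*S/Q = 1732.3323
Holding cost = Q*H/2 = 6743.6729
TC = 1732.3323 + 6743.6729 = 8476.0052

8476.0052 $/yr


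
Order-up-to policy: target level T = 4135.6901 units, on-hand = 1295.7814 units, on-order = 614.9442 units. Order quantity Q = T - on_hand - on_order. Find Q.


Inventory position = OH + OO = 1295.7814 + 614.9442 = 1910.7256
Q = 4135.6901 - 1910.7256 = 2224.9645

2224.9645 units


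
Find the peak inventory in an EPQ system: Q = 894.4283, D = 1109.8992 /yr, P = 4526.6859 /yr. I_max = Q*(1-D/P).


D/P = 0.2452
1 - D/P = 0.7548
I_max = 894.4283 * 0.7548 = 675.1232

675.1232 units


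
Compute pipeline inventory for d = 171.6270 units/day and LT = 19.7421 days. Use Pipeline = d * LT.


Pipeline = 171.6270 * 19.7421 = 3388.2774

3388.2774 units


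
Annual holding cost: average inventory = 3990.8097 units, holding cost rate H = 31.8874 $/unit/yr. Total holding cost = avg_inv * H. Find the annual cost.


Cost = 3990.8097 * 31.8874 = 127256.5452

127256.5452 $/yr


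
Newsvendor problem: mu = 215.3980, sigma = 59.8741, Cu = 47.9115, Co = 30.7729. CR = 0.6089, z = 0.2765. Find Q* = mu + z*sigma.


CR = Cu/(Cu+Co) = 47.9115/(47.9115+30.7729) = 0.6089
z = 0.2765
Q* = 215.3980 + 0.2765 * 59.8741 = 231.9532

231.9532 units


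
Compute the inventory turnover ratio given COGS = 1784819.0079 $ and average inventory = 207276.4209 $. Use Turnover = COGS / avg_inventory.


Turnover = 1784819.0079 / 207276.4209 = 8.6108

8.6108


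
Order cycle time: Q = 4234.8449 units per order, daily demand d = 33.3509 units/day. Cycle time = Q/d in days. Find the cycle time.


Cycle = 4234.8449 / 33.3509 = 126.9784

126.9784 days


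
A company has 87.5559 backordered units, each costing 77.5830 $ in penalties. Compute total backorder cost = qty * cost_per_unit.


Total = 87.5559 * 77.5830 = 6792.8494

6792.8494 $


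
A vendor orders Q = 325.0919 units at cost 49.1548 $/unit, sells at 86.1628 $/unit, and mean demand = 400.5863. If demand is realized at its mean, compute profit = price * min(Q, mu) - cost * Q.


Sales at mu = min(325.0919, 400.5863) = 325.0919
Revenue = 86.1628 * 325.0919 = 28010.8284
Total cost = 49.1548 * 325.0919 = 15979.8273
Profit = 28010.8284 - 15979.8273 = 12031.0010

12031.0010 $


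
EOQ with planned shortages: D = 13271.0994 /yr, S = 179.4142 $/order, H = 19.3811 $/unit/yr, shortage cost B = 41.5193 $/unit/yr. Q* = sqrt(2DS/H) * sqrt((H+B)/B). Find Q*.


sqrt(2DS/H) = 495.6871
sqrt((H+B)/B) = 1.2111
Q* = 495.6871 * 1.2111 = 600.3337

600.3337 units


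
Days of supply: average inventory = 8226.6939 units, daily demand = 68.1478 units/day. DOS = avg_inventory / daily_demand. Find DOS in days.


DOS = 8226.6939 / 68.1478 = 120.7184

120.7184 days


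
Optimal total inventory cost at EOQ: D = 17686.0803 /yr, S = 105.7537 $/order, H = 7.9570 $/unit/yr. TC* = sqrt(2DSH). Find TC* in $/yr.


2*D*S*H = 29765043.1986
TC* = sqrt(29765043.1986) = 5455.7349

5455.7349 $/yr


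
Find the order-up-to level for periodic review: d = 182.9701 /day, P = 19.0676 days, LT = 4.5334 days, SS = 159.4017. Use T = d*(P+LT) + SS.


P + LT = 23.6010
d*(P+LT) = 182.9701 * 23.6010 = 4318.2773
T = 4318.2773 + 159.4017 = 4477.6790

4477.6790 units


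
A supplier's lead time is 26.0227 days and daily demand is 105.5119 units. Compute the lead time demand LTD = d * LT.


LTD = 105.5119 * 26.0227 = 2745.7045

2745.7045 units


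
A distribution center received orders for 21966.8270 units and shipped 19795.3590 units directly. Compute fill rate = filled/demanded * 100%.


FR = 19795.3590 / 21966.8270 * 100 = 90.1148

90.1148%


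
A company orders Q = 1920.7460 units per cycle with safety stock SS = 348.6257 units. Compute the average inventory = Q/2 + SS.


Q/2 = 960.3730
Avg = 960.3730 + 348.6257 = 1308.9987

1308.9987 units


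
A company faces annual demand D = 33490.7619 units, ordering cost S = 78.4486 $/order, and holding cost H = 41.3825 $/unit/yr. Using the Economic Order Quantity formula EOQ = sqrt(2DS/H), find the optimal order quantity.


2*D*S = 2 * 33490.7619 * 78.4486 = 5254606.7680
2*D*S/H = 126976.5425
EOQ = sqrt(126976.5425) = 356.3377

356.3377 units


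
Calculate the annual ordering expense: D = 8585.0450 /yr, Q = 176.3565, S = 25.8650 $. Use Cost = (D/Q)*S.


Number of orders = D/Q = 48.6801
Cost = 48.6801 * 25.8650 = 1259.1098

1259.1098 $/yr


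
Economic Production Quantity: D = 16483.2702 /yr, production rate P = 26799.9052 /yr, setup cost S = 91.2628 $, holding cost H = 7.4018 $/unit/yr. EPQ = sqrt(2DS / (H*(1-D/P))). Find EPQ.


1 - D/P = 1 - 0.6150 = 0.3850
H*(1-D/P) = 2.8493
2DS = 3008618.7832
EPQ = sqrt(1055905.3945) = 1027.5726

1027.5726 units


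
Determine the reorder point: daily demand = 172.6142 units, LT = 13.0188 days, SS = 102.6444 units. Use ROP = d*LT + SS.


d*LT = 172.6142 * 13.0188 = 2247.2297
ROP = 2247.2297 + 102.6444 = 2349.8741

2349.8741 units


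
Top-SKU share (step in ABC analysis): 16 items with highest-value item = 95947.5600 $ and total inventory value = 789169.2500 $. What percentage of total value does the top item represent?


Top item = 95947.5600
Total = 789169.2500
Percentage = 95947.5600 / 789169.2500 * 100 = 12.1580

12.1580%


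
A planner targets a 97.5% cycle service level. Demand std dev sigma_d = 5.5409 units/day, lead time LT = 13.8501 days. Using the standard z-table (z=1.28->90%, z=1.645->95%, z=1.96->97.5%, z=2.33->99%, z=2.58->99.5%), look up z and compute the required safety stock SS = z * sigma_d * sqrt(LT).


From the table, SL = 97.5% corresponds to z = 1.96
sqrt(LT) = sqrt(13.8501) = 3.7216
SS = 1.96 * 5.5409 * 3.7216 = 40.4169

40.4169 units


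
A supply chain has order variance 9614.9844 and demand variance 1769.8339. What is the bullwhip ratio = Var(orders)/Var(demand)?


BW = 9614.9844 / 1769.8339 = 5.4327

5.4327


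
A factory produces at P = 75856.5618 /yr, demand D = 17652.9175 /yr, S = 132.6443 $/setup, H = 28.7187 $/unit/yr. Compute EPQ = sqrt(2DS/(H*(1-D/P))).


1 - D/P = 1 - 0.2327 = 0.7673
H*(1-D/P) = 22.0354
2DS = 4683117.7695
EPQ = sqrt(212526.5924) = 461.0061

461.0061 units


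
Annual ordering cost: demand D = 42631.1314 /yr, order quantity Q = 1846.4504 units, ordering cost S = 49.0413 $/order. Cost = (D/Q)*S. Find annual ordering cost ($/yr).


Number of orders = D/Q = 23.0882
Cost = 23.0882 * 49.0413 = 1132.2731

1132.2731 $/yr


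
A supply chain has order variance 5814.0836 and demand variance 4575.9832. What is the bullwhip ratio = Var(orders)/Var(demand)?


BW = 5814.0836 / 4575.9832 = 1.2706

1.2706


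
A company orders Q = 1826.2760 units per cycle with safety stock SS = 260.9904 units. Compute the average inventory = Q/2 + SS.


Q/2 = 913.1380
Avg = 913.1380 + 260.9904 = 1174.1284

1174.1284 units


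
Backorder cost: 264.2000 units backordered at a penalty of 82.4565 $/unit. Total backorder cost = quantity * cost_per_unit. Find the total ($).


Total = 264.2000 * 82.4565 = 21785.0073

21785.0073 $


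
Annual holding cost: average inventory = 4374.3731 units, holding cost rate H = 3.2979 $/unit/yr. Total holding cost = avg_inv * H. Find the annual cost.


Cost = 4374.3731 * 3.2979 = 14426.2450

14426.2450 $/yr


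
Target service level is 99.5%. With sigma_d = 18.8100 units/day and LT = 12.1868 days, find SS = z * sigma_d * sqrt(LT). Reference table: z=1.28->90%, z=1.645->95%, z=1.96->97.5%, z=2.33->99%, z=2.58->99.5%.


From the table, SL = 99.5% corresponds to z = 2.58
sqrt(LT) = sqrt(12.1868) = 3.4910
SS = 2.58 * 18.8100 * 3.4910 = 169.4156

169.4156 units


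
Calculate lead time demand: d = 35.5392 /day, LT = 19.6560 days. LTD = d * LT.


LTD = 35.5392 * 19.6560 = 698.5585

698.5585 units


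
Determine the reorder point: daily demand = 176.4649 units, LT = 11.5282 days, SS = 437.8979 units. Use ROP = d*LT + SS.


d*LT = 176.4649 * 11.5282 = 2034.3227
ROP = 2034.3227 + 437.8979 = 2472.2206

2472.2206 units


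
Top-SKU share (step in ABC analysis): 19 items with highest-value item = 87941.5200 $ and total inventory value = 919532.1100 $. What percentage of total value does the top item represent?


Top item = 87941.5200
Total = 919532.1100
Percentage = 87941.5200 / 919532.1100 * 100 = 9.5637

9.5637%


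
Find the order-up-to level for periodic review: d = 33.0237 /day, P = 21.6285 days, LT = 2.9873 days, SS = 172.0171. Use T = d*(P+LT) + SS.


P + LT = 24.6158
d*(P+LT) = 33.0237 * 24.6158 = 812.9048
T = 812.9048 + 172.0171 = 984.9219

984.9219 units


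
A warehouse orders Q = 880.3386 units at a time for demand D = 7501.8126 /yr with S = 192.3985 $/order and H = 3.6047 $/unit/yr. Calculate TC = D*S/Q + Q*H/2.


Ordering cost = D*S/Q = 1639.5254
Holding cost = Q*H/2 = 1586.6783
TC = 1639.5254 + 1586.6783 = 3226.2037

3226.2037 $/yr


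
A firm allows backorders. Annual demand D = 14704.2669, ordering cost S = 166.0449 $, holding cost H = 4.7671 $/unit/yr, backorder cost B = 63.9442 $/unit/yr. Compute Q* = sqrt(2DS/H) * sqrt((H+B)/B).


sqrt(2DS/H) = 1012.0974
sqrt((H+B)/B) = 1.0366
Q* = 1012.0974 * 1.0366 = 1049.1458

1049.1458 units


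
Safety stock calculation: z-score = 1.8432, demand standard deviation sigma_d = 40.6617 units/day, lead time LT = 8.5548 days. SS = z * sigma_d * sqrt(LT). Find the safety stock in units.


sqrt(LT) = sqrt(8.5548) = 2.9249
SS = 1.8432 * 40.6617 * 2.9249 = 219.2113

219.2113 units


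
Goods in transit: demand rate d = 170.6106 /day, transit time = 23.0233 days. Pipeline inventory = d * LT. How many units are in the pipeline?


Pipeline = 170.6106 * 23.0233 = 3928.0190

3928.0190 units


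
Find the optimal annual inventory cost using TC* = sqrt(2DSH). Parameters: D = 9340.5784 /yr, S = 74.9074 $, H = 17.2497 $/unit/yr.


2*D*S*H = 24138486.4571
TC* = sqrt(24138486.4571) = 4913.0934

4913.0934 $/yr


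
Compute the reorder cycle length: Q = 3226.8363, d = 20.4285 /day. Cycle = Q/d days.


Cycle = 3226.8363 / 20.4285 = 157.9576

157.9576 days


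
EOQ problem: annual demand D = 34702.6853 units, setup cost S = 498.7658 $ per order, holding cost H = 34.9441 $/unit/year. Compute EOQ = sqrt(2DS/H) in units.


2*D*S = 2 * 34702.6853 * 498.7658 = 34617025.1916
2*D*S/H = 990640.0563
EOQ = sqrt(990640.0563) = 995.3090

995.3090 units
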